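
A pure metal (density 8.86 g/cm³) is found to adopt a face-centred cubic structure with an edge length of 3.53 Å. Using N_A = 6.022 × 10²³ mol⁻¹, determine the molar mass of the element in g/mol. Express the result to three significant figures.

58.7 g/mol

An FCC cell has Z = 4 atoms; a = 3.530 × 10^-8 cm.
M = ρ·N_A·a³/Z = 8.86 × 6.022 × 10²³ × 4.399 × 10^-23 / 4 = 58.7 g/mol.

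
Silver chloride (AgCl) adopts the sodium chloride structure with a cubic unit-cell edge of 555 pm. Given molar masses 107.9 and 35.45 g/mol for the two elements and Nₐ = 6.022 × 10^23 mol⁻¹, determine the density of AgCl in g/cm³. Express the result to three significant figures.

5.57 g/cm³

The sodium chloride structure contains Z = 4 formula units per cell; M(AgCl) = 107.9 + 35.45 = 143.35 g/mol.
a³ = (5.550 × 10^-8 cm)³ = 1.710 × 10^-22 cm³.
ρ = 4 × 143.35 / (6.022 × 10²³ × 1.710 × 10^-22) = 5.570 g/cm³.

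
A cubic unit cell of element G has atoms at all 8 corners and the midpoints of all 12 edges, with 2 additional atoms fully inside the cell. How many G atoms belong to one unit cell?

6

Corner atoms are shared by 8 cells (1/8 each), edge atoms by 4 (1/4 each), interior atoms are unshared.
Net atoms = 8 × 1/8 + 12 × 1/4 + 2 = 1 + 3 + 2 = 6.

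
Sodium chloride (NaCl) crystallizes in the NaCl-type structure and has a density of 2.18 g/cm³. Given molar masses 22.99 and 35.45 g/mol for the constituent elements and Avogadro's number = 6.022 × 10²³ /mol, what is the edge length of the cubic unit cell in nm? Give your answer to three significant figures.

M(NaCl) = 58.44 g/mol; Z = 4 formula units per cell.
a³ = Z·M/(N_A·ρ) = 4 × 58.44 / (6.022 × 10²³ × 2.18) = 1.781 × 10^-22 cm³, so a = 5.626 × 10^-8 cm = 0.563 nm.

0.563 nm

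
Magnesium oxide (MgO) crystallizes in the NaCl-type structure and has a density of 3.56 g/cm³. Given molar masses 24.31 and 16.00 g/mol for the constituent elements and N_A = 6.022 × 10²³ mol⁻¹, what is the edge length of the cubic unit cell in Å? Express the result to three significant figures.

4.22 Å

M(MgO) = 40.31 g/mol; Z = 4 formula units per cell.
a³ = Z·M/(N_A·ρ) = 4 × 40.31 / (6.022 × 10²³ × 3.56) = 7.521 × 10^-23 cm³, so a = 4.221 × 10^-8 cm = 4.22 Å.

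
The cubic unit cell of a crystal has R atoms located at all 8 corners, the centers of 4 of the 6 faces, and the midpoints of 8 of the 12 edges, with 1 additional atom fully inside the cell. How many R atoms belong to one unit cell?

Corner atoms are shared by 8 cells (1/8 each), face atoms by 2 (1/2 each), edge atoms by 4 (1/4 each), interior atoms are unshared.
Net atoms = 8 × 1/8 + 4 × 1/2 + 8 × 1/4 + 1 = 1 + 2 + 2 + 1 = 6.

6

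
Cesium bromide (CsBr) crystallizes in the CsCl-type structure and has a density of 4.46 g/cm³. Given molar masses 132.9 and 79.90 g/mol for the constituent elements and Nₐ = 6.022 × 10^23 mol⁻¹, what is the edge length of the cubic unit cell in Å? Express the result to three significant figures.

M(CsBr) = 212.8 g/mol; Z = 1 formula unit per cell.
a³ = Z·M/(N_A·ρ) = 1 × 212.8 / (6.022 × 10²³ × 4.46) = 7.923 × 10^-23 cm³, so a = 4.295 × 10^-8 cm = 4.30 Å.

4.30 Å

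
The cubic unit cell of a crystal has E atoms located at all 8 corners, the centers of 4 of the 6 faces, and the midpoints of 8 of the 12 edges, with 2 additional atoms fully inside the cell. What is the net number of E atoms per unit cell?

7

Corner atoms are shared by 8 cells (1/8 each), face atoms by 2 (1/2 each), edge atoms by 4 (1/4 each), interior atoms are unshared.
Net atoms = 8 × 1/8 + 4 × 1/2 + 8 × 1/4 + 2 = 1 + 2 + 2 + 2 = 7.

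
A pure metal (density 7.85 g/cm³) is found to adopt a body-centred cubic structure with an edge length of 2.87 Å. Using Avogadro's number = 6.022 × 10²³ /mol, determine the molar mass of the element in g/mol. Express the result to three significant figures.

55.9 g/mol

A BCC cell has Z = 2 atoms; a = 2.870 × 10^-8 cm.
M = ρ·N_A·a³/Z = 7.85 × 6.022 × 10²³ × 2.364 × 10^-23 / 2 = 55.9 g/mol.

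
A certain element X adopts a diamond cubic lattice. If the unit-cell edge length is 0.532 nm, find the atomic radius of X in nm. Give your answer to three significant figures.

In a diamond cubic lattice, nearest neighbors lie along the body diagonal with √3·a = 8r.
r = √3·a/8 = 1.7321 × 0.532 / 8 = 0.115 nm.

0.115 nm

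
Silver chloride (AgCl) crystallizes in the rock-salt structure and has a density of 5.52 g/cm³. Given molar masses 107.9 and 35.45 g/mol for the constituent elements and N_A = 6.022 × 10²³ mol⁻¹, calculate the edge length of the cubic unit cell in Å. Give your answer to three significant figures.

5.57 Å

M(AgCl) = 143.35 g/mol; Z = 4 formula units per cell.
a³ = Z·M/(N_A·ρ) = 4 × 143.35 / (6.022 × 10²³ × 5.52) = 1.725 × 10^-22 cm³, so a = 5.567 × 10^-8 cm = 5.57 Å.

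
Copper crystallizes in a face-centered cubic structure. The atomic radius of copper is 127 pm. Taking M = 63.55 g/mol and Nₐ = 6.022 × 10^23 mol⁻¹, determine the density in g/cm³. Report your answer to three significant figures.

In an FCC lattice, atoms touch along the face diagonal, so √2·a = 4r, giving a = 359.2 pm = 3.592 × 10^-8 cm.
With Z = 4, ρ = Z·M/(N_A·a³) = 4 × 63.55 / (6.022 × 10²³ × 4.635 × 10^-23) = 9.107 g/cm³.

9.11 g/cm³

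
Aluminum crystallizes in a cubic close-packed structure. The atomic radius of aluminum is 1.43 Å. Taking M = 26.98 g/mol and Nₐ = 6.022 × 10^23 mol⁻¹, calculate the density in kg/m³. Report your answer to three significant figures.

In an FCC lattice, atoms touch along the face diagonal, so √2·a = 4r, giving a = 4.045 Å = 4.045 × 10^-8 cm.
With Z = 4, ρ = Z·M/(N_A·a³) = 4 × 26.98 / (6.022 × 10²³ × 6.617 × 10^-23) = 2.708 g/cm³ = 2710 kg/m³.

2710 kg/m³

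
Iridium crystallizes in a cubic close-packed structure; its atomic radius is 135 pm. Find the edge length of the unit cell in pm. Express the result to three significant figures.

In an FCC lattice, atoms touch along the face diagonal, so √2·a = 4r.
a = 4r/√2 = 4 × 135 / 1.4142 = 382 pm.

382 pm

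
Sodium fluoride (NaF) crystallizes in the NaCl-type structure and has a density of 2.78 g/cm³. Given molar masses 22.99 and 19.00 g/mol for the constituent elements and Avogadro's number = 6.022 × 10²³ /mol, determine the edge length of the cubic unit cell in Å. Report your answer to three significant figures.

4.65 Å

M(NaF) = 41.99 g/mol; Z = 4 formula units per cell.
a³ = Z·M/(N_A·ρ) = 4 × 41.99 / (6.022 × 10²³ × 2.78) = 1.003 × 10^-22 cm³, so a = 4.647 × 10^-8 cm = 4.65 Å.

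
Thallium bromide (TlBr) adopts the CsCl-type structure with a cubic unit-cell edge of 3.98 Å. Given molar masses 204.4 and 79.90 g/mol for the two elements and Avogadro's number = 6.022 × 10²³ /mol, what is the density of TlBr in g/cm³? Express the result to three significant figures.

7.49 g/cm³

The CsCl-type structure contains Z = 1 formula unit per cell; M(TlBr) = 204.4 + 79.90 = 284.3 g/mol.
a³ = (3.980 × 10^-8 cm)³ = 6.304 × 10^-23 cm³.
ρ = 1 × 284.3 / (6.022 × 10²³ × 6.304 × 10^-23) = 7.488 g/cm³.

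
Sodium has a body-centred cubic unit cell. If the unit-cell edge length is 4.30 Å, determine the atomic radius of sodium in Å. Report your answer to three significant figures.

In a BCC lattice, atoms touch along the body diagonal, so √3·a = 4r.
r = √3·a/4 = 1.7321 × 4.30 / 4 = 1.86 Å.

1.86 Å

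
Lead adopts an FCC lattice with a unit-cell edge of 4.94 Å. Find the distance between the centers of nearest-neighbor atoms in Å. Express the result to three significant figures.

In an FCC structure, atoms touch along the face diagonal, so √2·a = 4r; the nearest-neighbor distance equals 2r = 0.7071·a.
d = 0.7071 × 4.94 = 3.49 Å.

3.49 Å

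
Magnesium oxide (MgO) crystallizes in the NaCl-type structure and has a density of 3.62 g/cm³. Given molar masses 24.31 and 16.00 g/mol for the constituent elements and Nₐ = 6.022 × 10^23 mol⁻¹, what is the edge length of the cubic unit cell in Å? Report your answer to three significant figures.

M(MgO) = 40.31 g/mol; Z = 4 formula units per cell.
a³ = Z·M/(N_A·ρ) = 4 × 40.31 / (6.022 × 10²³ × 3.62) = 7.396 × 10^-23 cm³, so a = 4.198 × 10^-8 cm = 4.20 Å.

4.20 Å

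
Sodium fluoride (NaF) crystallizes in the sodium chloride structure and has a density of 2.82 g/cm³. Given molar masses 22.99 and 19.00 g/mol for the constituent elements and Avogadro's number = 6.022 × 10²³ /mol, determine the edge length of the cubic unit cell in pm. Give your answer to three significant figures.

M(NaF) = 41.99 g/mol; Z = 4 formula units per cell.
a³ = Z·M/(N_A·ρ) = 4 × 41.99 / (6.022 × 10²³ × 2.82) = 9.890 × 10^-23 cm³, so a = 4.625 × 10^-8 cm = 462 pm.

462 pm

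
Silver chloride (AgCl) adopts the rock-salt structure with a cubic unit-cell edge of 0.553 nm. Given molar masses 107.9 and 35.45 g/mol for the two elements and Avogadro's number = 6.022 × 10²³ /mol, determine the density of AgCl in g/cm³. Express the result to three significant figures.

5.63 g/cm³

The rock-salt structure contains Z = 4 formula units per cell; M(AgCl) = 107.9 + 35.45 = 143.35 g/mol.
a³ = (5.530 × 10^-8 cm)³ = 1.691 × 10^-22 cm³.
ρ = 4 × 143.35 / (6.022 × 10²³ × 1.691 × 10^-22) = 5.630 g/cm³.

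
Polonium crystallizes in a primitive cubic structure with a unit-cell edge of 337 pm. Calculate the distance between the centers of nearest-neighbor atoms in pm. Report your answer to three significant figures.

337 pm

In a simple cubic structure, atoms touch along the cell edge, so a = 2r; the nearest-neighbor distance equals 2r = 1.000·a.
d = 1.000 × 337 = 337 pm.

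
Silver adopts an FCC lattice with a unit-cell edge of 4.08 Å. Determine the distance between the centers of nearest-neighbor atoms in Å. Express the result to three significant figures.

In an FCC structure, atoms touch along the face diagonal, so √2·a = 4r; the nearest-neighbor distance equals 2r = 0.7071·a.
d = 0.7071 × 4.08 = 2.88 Å.

2.88 Å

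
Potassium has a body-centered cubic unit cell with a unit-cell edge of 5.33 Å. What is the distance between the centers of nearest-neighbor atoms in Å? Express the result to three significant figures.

4.62 Å

In a BCC structure, atoms touch along the body diagonal, so √3·a = 4r; the nearest-neighbor distance equals 2r = 0.8660·a.
d = 0.8660 × 5.33 = 4.62 Å.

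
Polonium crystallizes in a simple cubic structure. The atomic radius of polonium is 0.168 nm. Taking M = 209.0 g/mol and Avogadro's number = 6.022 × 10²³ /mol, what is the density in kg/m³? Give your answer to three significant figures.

9150 kg/m³

In a simple cubic lattice, atoms touch along the cell edge, so a = 2r, giving a = 0.3360 nm = 3.360 × 10^-8 cm.
With Z = 1, ρ = Z·M/(N_A·a³) = 1 × 209.0 / (6.022 × 10²³ × 3.793 × 10^-23) = 9.149 g/cm³ = 9150 kg/m³.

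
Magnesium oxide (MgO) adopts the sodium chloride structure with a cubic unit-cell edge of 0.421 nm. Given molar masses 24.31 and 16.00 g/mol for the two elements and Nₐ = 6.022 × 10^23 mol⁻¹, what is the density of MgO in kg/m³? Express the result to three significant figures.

The sodium chloride structure contains Z = 4 formula units per cell; M(MgO) = 24.31 + 16.00 = 40.31 g/mol.
a³ = (4.210 × 10^-8 cm)³ = 7.462 × 10^-23 cm³.
ρ = 4 × 40.31 / (6.022 × 10²³ × 7.462 × 10^-23) = 3.588 g/cm³ = 3590 kg/m³.

3590 kg/m³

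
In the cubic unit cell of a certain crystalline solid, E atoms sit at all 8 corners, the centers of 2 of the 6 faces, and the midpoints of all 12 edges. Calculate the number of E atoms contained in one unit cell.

5

Corner atoms are shared by 8 cells (1/8 each), face atoms by 2 (1/2 each), edge atoms by 4 (1/4 each).
Net atoms = 8 × 1/8 + 2 × 1/2 + 12 × 1/4 = 1 + 1 + 3 = 5.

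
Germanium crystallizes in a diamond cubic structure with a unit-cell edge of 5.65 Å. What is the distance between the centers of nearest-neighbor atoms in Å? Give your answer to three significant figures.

2.45 Å

In a diamond cubic structure, nearest neighbors lie along the body diagonal with √3·a = 8r; the nearest-neighbor distance equals 2r = 0.4330·a.
d = 0.4330 × 5.65 = 2.45 Å.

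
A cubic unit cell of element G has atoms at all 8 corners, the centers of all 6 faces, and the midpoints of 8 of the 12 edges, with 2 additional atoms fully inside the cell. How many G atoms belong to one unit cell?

8

Corner atoms are shared by 8 cells (1/8 each), face atoms by 2 (1/2 each), edge atoms by 4 (1/4 each), interior atoms are unshared.
Net atoms = 8 × 1/8 + 6 × 1/2 + 8 × 1/4 + 2 = 1 + 3 + 2 + 2 = 8.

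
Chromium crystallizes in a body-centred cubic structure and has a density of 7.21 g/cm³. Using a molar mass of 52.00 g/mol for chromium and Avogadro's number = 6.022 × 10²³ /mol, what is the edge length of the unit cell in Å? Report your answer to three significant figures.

With Z = 2 atoms per BCC cell, a³ = Z·M/(N_A·ρ) = 2 × 52.00 / (6.022 × 10²³ × 7.210 g/cm³) = 2.395 × 10^-23 cm³.
a = (2.395 × 10^-23)^(1/3) = 2.883 × 10^-8 cm = 2.88 Å.

2.88 Å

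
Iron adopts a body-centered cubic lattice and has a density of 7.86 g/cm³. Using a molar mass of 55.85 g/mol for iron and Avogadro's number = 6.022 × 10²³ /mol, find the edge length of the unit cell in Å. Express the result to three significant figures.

With Z = 2 atoms per BCC cell, a³ = Z·M/(N_A·ρ) = 2 × 55.85 / (6.022 × 10²³ × 7.860 g/cm³) = 2.360 × 10^-23 cm³.
a = (2.360 × 10^-23)^(1/3) = 2.868 × 10^-8 cm = 2.87 Å.

2.87 Å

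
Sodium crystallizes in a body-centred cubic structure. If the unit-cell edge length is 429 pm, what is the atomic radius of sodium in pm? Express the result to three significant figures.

In a BCC lattice, atoms touch along the body diagonal, so √3·a = 4r.
r = √3·a/4 = 1.7321 × 429 / 4 = 186 pm.

186 pm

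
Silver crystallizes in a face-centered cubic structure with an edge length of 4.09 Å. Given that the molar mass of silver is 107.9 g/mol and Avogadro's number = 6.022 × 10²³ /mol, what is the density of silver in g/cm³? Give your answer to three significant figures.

10.5 g/cm³

An FCC unit cell contains Z = 4 atoms.
Cell volume: a³ = (4.09 Å)³ = (4.090 × 10^-8 cm)³ = 6.842 × 10^-23 cm³.
ρ = Z·M/(N_A·a³) = 4 × 107.9 / (6.022 × 10²³ × 6.842 × 10^-23) = 10.48 g/cm³.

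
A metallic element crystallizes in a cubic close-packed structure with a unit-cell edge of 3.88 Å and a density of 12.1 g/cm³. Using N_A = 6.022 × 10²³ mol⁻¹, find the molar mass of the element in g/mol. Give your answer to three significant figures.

106 g/mol

An FCC cell has Z = 4 atoms; a = 3.880 × 10^-8 cm.
M = ρ·N_A·a³/Z = 12.1 × 6.022 × 10²³ × 5.841 × 10^-23 / 4 = 106 g/mol.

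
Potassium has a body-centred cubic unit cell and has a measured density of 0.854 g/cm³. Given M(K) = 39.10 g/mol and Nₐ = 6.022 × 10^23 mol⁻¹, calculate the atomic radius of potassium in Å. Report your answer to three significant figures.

For a BCC cell (Z = 2), a³ = Z·M/(N_A·ρ) = 2 × 39.10 / (6.022 × 10²³ × 0.8540) = 1.521 × 10^-22 cm³, so a = 5.337 × 10^-8 cm = 5.337 Å.
Atoms touch along the body diagonal, so √3·a = 4r, so r = 0.4330 × a = 2.31 Å.

2.31 Å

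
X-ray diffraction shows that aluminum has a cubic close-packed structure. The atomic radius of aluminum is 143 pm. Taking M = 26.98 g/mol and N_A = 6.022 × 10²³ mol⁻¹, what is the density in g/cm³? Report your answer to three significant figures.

In an FCC lattice, atoms touch along the face diagonal, so √2·a = 4r, giving a = 404.5 pm = 4.045 × 10^-8 cm.
With Z = 4, ρ = Z·M/(N_A·a³) = 4 × 26.98 / (6.022 × 10²³ × 6.617 × 10^-23) = 2.708 g/cm³.

2.71 g/cm³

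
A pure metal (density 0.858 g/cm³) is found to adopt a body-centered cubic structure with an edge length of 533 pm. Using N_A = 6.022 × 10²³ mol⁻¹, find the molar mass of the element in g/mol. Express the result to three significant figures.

A BCC cell has Z = 2 atoms; a = 5.330 × 10^-8 cm.
M = ρ·N_A·a³/Z = 0.858 × 6.022 × 10²³ × 1.514 × 10^-22 / 2 = 39.1 g/mol.

39.1 g/mol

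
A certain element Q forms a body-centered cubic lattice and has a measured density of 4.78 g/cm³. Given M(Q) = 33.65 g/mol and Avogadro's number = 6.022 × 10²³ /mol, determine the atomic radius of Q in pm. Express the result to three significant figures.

For a BCC cell (Z = 2), a³ = Z·M/(N_A·ρ) = 2 × 33.65 / (6.022 × 10²³ × 4.780) = 2.338 × 10^-23 cm³, so a = 2.859 × 10^-8 cm = 285.9 pm.
Atoms touch along the body diagonal, so √3·a = 4r, so r = 0.4330 × a = 124 pm.

124 pm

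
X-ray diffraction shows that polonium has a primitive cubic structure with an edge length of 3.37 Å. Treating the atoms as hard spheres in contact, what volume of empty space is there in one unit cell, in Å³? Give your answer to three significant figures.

In a simple cubic lattice atoms touch along the cell edge, so a = 2r, so r = 0.5000a = 1.685 Å.
V_cell = a³ = 38.27 Å³; V_atoms = 1 × (4/3)πr³ = 20.04 Å³.
Empty space = 38.27 − 20.04 = 18.2 Å³.

18.2 Å³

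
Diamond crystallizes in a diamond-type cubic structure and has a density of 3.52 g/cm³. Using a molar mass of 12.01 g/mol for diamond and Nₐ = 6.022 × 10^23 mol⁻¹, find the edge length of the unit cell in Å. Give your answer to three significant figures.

3.57 Å

With Z = 8 atoms per diamond cubic cell, a³ = Z·M/(N_A·ρ) = 8 × 12.01 / (6.022 × 10²³ × 3.520 g/cm³) = 4.533 × 10^-23 cm³.
a = (4.533 × 10^-23)^(1/3) = 3.565 × 10^-8 cm = 3.57 Å.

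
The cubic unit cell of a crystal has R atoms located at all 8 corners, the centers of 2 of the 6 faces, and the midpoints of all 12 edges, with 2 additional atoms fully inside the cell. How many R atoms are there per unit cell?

Corner atoms are shared by 8 cells (1/8 each), face atoms by 2 (1/2 each), edge atoms by 4 (1/4 each), interior atoms are unshared.
Net atoms = 8 × 1/8 + 2 × 1/2 + 12 × 1/4 + 2 = 1 + 1 + 3 + 2 = 7.

7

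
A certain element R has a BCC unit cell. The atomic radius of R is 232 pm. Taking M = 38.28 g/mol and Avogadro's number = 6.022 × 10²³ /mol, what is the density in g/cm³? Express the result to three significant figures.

0.827 g/cm³

In a BCC lattice, atoms touch along the body diagonal, so √3·a = 4r, giving a = 535.8 pm = 5.358 × 10^-8 cm.
With Z = 2, ρ = Z·M/(N_A·a³) = 2 × 38.28 / (6.022 × 10²³ × 1.538 × 10^-22) = 0.8266 g/cm³.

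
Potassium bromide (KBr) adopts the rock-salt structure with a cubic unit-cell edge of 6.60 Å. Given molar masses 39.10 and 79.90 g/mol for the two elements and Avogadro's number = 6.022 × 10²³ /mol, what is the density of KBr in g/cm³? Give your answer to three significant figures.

2.75 g/cm³

The rock-salt structure contains Z = 4 formula units per cell; M(KBr) = 39.10 + 79.90 = 119.0 g/mol.
a³ = (6.600 × 10^-8 cm)³ = 2.875 × 10^-22 cm³.
ρ = 4 × 119.0 / (6.022 × 10²³ × 2.875 × 10^-22) = 2.749 g/cm³.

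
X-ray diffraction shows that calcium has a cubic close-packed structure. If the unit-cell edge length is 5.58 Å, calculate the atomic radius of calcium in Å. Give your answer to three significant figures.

In an FCC lattice, atoms touch along the face diagonal, so √2·a = 4r.
r = √2·a/4 = 1.4142 × 5.58 / 4 = 1.97 Å.

1.97 Å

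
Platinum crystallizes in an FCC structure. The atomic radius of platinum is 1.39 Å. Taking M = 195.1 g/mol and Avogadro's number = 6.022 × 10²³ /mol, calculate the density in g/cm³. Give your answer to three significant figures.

21.3 g/cm³

In an FCC lattice, atoms touch along the face diagonal, so √2·a = 4r, giving a = 3.932 Å = 3.932 × 10^-8 cm.
With Z = 4, ρ = Z·M/(N_A·a³) = 4 × 195.1 / (6.022 × 10²³ × 6.077 × 10^-23) = 21.33 g/cm³.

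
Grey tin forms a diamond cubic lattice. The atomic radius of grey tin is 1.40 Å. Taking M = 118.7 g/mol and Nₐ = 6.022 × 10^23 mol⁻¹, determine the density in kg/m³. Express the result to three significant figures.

In a diamond cubic lattice, nearest neighbors lie along the body diagonal with √3·a = 8r, giving a = 6.466 Å = 6.466 × 10^-8 cm.
With Z = 8, ρ = Z·M/(N_A·a³) = 8 × 118.7 / (6.022 × 10²³ × 2.704 × 10^-22) = 5.832 g/cm³ = 5830 kg/m³.

5830 kg/m³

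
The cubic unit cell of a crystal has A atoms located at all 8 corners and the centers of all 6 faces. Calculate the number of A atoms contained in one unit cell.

4

Corner atoms are shared by 8 cells (1/8 each), face atoms by 2 (1/2 each).
Net atoms = 8 × 1/8 + 6 × 1/2 = 1 + 3 = 4.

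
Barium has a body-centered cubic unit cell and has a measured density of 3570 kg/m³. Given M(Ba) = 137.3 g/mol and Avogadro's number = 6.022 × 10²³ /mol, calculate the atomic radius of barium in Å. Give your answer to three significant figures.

For a BCC cell (Z = 2), a³ = Z·M/(N_A·ρ) = 2 × 137.3 / (6.022 × 10²³ × 3.570) = 1.277 × 10^-22 cm³, so a = 5.036 × 10^-8 cm = 5.036 Å.
Atoms touch along the body diagonal, so √3·a = 4r, so r = 0.4330 × a = 2.18 Å.

2.18 Å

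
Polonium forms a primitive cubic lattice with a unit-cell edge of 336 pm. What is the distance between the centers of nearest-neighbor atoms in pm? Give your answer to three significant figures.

In a simple cubic structure, atoms touch along the cell edge, so a = 2r; the nearest-neighbor distance equals 2r = 1.000·a.
d = 1.000 × 336 = 336 pm.

336 pm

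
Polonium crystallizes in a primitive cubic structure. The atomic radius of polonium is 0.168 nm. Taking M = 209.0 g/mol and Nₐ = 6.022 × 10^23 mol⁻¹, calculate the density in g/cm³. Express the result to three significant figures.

In a simple cubic lattice, atoms touch along the cell edge, so a = 2r, giving a = 0.3360 nm = 3.360 × 10^-8 cm.
With Z = 1, ρ = Z·M/(N_A·a³) = 1 × 209.0 / (6.022 × 10²³ × 3.793 × 10^-23) = 9.149 g/cm³.

9.15 g/cm³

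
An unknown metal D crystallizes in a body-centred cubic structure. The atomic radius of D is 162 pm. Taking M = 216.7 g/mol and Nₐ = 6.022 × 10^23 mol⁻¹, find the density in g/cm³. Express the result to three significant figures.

13.7 g/cm³

In a BCC lattice, atoms touch along the body diagonal, so √3·a = 4r, giving a = 374.1 pm = 3.741 × 10^-8 cm.
With Z = 2, ρ = Z·M/(N_A·a³) = 2 × 216.7 / (6.022 × 10²³ × 5.237 × 10^-23) = 13.74 g/cm³.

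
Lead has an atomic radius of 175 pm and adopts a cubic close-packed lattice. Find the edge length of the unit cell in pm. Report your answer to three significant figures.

In an FCC lattice, atoms touch along the face diagonal, so √2·a = 4r.
a = 4r/√2 = 4 × 175 / 1.4142 = 495 pm.

495 pm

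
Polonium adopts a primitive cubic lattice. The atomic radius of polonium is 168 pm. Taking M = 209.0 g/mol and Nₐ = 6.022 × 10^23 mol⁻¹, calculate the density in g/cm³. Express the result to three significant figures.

In a simple cubic lattice, atoms touch along the cell edge, so a = 2r, giving a = 336.0 pm = 3.360 × 10^-8 cm.
With Z = 1, ρ = Z·M/(N_A·a³) = 1 × 209.0 / (6.022 × 10²³ × 3.793 × 10^-23) = 9.149 g/cm³.

9.15 g/cm³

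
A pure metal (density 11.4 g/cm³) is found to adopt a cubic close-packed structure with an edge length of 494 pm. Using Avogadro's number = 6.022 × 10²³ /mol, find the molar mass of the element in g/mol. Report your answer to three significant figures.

207 g/mol

An FCC cell has Z = 4 atoms; a = 4.940 × 10^-8 cm.
M = ρ·N_A·a³/Z = 11.4 × 6.022 × 10²³ × 1.206 × 10^-22 / 4 = 207 g/mol.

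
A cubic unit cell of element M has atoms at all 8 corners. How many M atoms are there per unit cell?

1

Corner atoms are shared by 8 cells (1/8 each).
Net atoms = 8 × 1/8 = 1 = 1.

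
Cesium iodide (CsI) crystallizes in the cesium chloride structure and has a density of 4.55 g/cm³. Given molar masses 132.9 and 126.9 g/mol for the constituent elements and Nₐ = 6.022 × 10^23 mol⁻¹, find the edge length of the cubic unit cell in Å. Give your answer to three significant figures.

4.56 Å

M(CsI) = 259.8 g/mol; Z = 1 formula unit per cell.
a³ = Z·M/(N_A·ρ) = 1 × 259.8 / (6.022 × 10²³ × 4.55) = 9.482 × 10^-23 cm³, so a = 4.560 × 10^-8 cm = 4.56 Å.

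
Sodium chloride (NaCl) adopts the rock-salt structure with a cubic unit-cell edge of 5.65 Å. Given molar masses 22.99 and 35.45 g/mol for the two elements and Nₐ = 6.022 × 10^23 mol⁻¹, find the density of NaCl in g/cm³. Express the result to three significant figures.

2.15 g/cm³

The rock-salt structure contains Z = 4 formula units per cell; M(NaCl) = 22.99 + 35.45 = 58.44 g/mol.
a³ = (5.650 × 10^-8 cm)³ = 1.804 × 10^-22 cm³.
ρ = 4 × 58.44 / (6.022 × 10²³ × 1.804 × 10^-22) = 2.152 g/cm³.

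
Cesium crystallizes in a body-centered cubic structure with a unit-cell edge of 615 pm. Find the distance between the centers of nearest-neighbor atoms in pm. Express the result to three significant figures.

In a BCC structure, atoms touch along the body diagonal, so √3·a = 4r; the nearest-neighbor distance equals 2r = 0.8660·a.
d = 0.8660 × 615 = 533 pm.

533 pm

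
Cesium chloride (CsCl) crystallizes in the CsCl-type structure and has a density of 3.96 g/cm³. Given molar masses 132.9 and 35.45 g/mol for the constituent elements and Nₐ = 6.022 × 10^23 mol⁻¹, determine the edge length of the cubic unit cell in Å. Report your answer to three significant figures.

M(CsCl) = 168.35 g/mol; Z = 1 formula unit per cell.
a³ = Z·M/(N_A·ρ) = 1 × 168.35 / (6.022 × 10²³ × 3.96) = 7.060 × 10^-23 cm³, so a = 4.133 × 10^-8 cm = 4.13 Å.

4.13 Å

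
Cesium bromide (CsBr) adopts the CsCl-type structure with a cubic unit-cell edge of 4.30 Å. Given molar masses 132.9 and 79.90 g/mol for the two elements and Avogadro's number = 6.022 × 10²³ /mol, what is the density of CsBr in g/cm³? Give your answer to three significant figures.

The CsCl-type structure contains Z = 1 formula unit per cell; M(CsBr) = 132.9 + 79.90 = 212.8 g/mol.
a³ = (4.300 × 10^-8 cm)³ = 7.951 × 10^-23 cm³.
ρ = 1 × 212.8 / (6.022 × 10²³ × 7.951 × 10^-23) = 4.445 g/cm³.

4.44 g/cm³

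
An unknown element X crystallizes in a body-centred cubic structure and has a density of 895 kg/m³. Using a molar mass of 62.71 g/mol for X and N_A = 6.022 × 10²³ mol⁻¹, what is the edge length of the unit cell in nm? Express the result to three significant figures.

With Z = 2 atoms per BCC cell, a³ = Z·M/(N_A·ρ) = 2 × 62.71 / (6.022 × 10²³ × 0.8950 g/cm³) = 2.327 × 10^-22 cm³.
a = (2.327 × 10^-22)^(1/3) = 6.151 × 10^-8 cm = 0.615 nm.

0.615 nm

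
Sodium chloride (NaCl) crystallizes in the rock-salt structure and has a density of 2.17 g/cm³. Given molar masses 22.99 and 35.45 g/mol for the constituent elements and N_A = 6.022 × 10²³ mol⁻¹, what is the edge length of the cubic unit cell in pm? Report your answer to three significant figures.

M(NaCl) = 58.44 g/mol; Z = 4 formula units per cell.
a³ = Z·M/(N_A·ρ) = 4 × 58.44 / (6.022 × 10²³ × 2.17) = 1.789 × 10^-22 cm³, so a = 5.635 × 10^-8 cm = 563 pm.

563 pm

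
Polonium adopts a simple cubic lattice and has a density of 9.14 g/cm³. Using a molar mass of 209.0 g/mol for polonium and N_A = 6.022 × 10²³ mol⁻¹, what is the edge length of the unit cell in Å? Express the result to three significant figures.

3.36 Å

With Z = 1 atom per simple cubic cell, a³ = Z·M/(N_A·ρ) = 1 × 209.0 / (6.022 × 10²³ × 9.140 g/cm³) = 3.797 × 10^-23 cm³.
a = (3.797 × 10^-23)^(1/3) = 3.361 × 10^-8 cm = 3.36 Å.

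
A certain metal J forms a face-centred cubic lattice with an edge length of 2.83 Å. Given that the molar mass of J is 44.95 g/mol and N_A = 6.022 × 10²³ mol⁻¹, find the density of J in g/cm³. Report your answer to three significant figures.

An FCC unit cell contains Z = 4 atoms.
Cell volume: a³ = (2.83 Å)³ = (2.830 × 10^-8 cm)³ = 2.267 × 10^-23 cm³.
ρ = Z·M/(N_A·a³) = 4 × 44.95 / (6.022 × 10²³ × 2.267 × 10^-23) = 13.17 g/cm³.

13.2 g/cm³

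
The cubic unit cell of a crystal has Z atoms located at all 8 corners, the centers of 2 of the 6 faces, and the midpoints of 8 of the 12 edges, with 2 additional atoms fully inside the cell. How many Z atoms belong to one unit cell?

6

Corner atoms are shared by 8 cells (1/8 each), face atoms by 2 (1/2 each), edge atoms by 4 (1/4 each), interior atoms are unshared.
Net atoms = 8 × 1/8 + 2 × 1/2 + 8 × 1/4 + 2 = 1 + 1 + 2 + 2 = 6.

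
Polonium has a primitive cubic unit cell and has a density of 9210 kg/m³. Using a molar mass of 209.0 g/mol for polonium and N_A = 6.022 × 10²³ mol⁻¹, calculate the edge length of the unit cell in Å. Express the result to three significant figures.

3.35 Å

With Z = 1 atom per simple cubic cell, a³ = Z·M/(N_A·ρ) = 1 × 209.0 / (6.022 × 10²³ × 9.210 g/cm³) = 3.768 × 10^-23 cm³.
a = (3.768 × 10^-23)^(1/3) = 3.353 × 10^-8 cm = 3.35 Å.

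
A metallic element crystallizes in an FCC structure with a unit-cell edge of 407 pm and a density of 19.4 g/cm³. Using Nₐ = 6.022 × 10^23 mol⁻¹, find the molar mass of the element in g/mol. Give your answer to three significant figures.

197 g/mol

An FCC cell has Z = 4 atoms; a = 4.070 × 10^-8 cm.
M = ρ·N_A·a³/Z = 19.4 × 6.022 × 10²³ × 6.742 × 10^-23 / 4 = 197 g/mol.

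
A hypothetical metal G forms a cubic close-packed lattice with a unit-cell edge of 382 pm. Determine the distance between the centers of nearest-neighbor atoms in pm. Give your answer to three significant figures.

In an FCC structure, atoms touch along the face diagonal, so √2·a = 4r; the nearest-neighbor distance equals 2r = 0.7071·a.
d = 0.7071 × 382 = 270 pm.

270 pm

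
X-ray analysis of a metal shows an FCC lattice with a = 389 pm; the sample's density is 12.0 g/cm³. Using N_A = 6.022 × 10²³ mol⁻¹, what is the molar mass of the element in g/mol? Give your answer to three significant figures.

An FCC cell has Z = 4 atoms; a = 3.890 × 10^-8 cm.
M = ρ·N_A·a³/Z = 12.0 × 6.022 × 10²³ × 5.886 × 10^-23 / 4 = 106 g/mol.

106 g/mol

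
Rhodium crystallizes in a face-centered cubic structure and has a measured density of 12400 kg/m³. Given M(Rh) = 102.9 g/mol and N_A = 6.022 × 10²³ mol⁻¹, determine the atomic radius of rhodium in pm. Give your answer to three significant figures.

For an FCC cell (Z = 4), a³ = Z·M/(N_A·ρ) = 4 × 102.9 / (6.022 × 10²³ × 12.40) = 5.512 × 10^-23 cm³, so a = 3.806 × 10^-8 cm = 380.6 pm.
Atoms touch along the face diagonal, so √2·a = 4r, so r = 0.3536 × a = 135 pm.

135 pm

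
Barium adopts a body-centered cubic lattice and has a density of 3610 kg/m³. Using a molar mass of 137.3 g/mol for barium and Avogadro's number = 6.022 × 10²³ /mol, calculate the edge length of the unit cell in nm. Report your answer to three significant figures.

0.502 nm

With Z = 2 atoms per BCC cell, a³ = Z·M/(N_A·ρ) = 2 × 137.3 / (6.022 × 10²³ × 3.610 g/cm³) = 1.263 × 10^-22 cm³.
a = (1.263 × 10^-22)^(1/3) = 5.017 × 10^-8 cm = 0.502 nm.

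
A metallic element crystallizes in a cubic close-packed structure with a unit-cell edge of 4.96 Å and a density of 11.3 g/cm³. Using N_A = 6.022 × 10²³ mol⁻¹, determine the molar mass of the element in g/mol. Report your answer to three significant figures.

208 g/mol

An FCC cell has Z = 4 atoms; a = 4.960 × 10^-8 cm.
M = ρ·N_A·a³/Z = 11.3 × 6.022 × 10²³ × 1.220 × 10^-22 / 4 = 208 g/mol.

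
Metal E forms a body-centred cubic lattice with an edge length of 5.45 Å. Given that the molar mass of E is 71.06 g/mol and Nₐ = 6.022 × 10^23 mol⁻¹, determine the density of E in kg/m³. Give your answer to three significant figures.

1460 kg/m³

A BCC unit cell contains Z = 2 atoms.
Cell volume: a³ = (5.45 Å)³ = (5.450 × 10^-8 cm)³ = 1.619 × 10^-22 cm³.
ρ = Z·M/(N_A·a³) = 2 × 71.06 / (6.022 × 10²³ × 1.619 × 10^-22) = 1.458 g/cm³ = 1460 kg/m³.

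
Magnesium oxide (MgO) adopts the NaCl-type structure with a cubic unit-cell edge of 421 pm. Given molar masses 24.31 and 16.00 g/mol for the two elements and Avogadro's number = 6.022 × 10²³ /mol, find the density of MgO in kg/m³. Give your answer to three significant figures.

The NaCl-type structure contains Z = 4 formula units per cell; M(MgO) = 24.31 + 16.00 = 40.31 g/mol.
a³ = (4.210 × 10^-8 cm)³ = 7.462 × 10^-23 cm³.
ρ = 4 × 40.31 / (6.022 × 10²³ × 7.462 × 10^-23) = 3.588 g/cm³ = 3590 kg/m³.

3590 kg/m³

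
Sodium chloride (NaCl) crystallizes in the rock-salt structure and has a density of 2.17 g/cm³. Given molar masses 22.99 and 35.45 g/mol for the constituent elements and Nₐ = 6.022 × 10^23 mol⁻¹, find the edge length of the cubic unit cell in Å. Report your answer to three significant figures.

M(NaCl) = 58.44 g/mol; Z = 4 formula units per cell.
a³ = Z·M/(N_A·ρ) = 4 × 58.44 / (6.022 × 10²³ × 2.17) = 1.789 × 10^-22 cm³, so a = 5.635 × 10^-8 cm = 5.63 Å.

5.63 Å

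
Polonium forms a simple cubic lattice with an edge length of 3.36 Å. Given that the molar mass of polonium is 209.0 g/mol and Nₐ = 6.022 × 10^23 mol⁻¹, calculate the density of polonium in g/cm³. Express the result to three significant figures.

9.15 g/cm³

A simple cubic unit cell contains Z = 1 atom.
Cell volume: a³ = (3.36 Å)³ = (3.360 × 10^-8 cm)³ = 3.793 × 10^-23 cm³.
ρ = Z·M/(N_A·a³) = 1 × 209.0 / (6.022 × 10²³ × 3.793 × 10^-23) = 9.149 g/cm³.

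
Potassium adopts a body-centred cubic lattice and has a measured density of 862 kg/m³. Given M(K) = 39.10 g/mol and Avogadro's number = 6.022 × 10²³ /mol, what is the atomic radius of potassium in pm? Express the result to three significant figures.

230 pm

For a BCC cell (Z = 2), a³ = Z·M/(N_A·ρ) = 2 × 39.10 / (6.022 × 10²³ × 0.8620) = 1.506 × 10^-22 cm³, so a = 5.321 × 10^-8 cm = 532.1 pm.
Atoms touch along the body diagonal, so √3·a = 4r, so r = 0.4330 × a = 230 pm.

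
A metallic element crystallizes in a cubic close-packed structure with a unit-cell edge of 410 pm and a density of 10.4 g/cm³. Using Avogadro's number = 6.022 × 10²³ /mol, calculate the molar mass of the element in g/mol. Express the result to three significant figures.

108 g/mol

An FCC cell has Z = 4 atoms; a = 4.100 × 10^-8 cm.
M = ρ·N_A·a³/Z = 10.4 × 6.022 × 10²³ × 6.892 × 10^-23 / 4 = 108 g/mol.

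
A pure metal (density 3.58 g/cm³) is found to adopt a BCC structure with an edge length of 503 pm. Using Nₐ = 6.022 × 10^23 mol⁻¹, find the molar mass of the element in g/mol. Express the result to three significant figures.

137 g/mol

A BCC cell has Z = 2 atoms; a = 5.030 × 10^-8 cm.
M = ρ·N_A·a³/Z = 3.58 × 6.022 × 10²³ × 1.273 × 10^-22 / 2 = 137 g/mol.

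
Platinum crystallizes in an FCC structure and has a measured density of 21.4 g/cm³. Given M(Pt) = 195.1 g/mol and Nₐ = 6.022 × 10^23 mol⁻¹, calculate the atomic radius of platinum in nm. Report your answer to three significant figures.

0.139 nm

For an FCC cell (Z = 4), a³ = Z·M/(N_A·ρ) = 4 × 195.1 / (6.022 × 10²³ × 21.40) = 6.056 × 10^-23 cm³, so a = 3.927 × 10^-8 cm = 0.3927 nm.
Atoms touch along the face diagonal, so √2·a = 4r, so r = 0.3536 × a = 0.139 nm.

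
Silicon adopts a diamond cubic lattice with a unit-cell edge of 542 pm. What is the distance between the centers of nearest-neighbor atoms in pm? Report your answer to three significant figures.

In a diamond cubic structure, nearest neighbors lie along the body diagonal with √3·a = 8r; the nearest-neighbor distance equals 2r = 0.4330·a.
d = 0.4330 × 542 = 235 pm.

235 pm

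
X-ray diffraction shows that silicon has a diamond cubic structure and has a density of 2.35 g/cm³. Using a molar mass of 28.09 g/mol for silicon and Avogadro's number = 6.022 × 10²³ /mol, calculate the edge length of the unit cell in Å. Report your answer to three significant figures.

With Z = 8 atoms per diamond cubic cell, a³ = Z·M/(N_A·ρ) = 8 × 28.09 / (6.022 × 10²³ × 2.350 g/cm³) = 1.588 × 10^-22 cm³.
a = (1.588 × 10^-22)^(1/3) = 5.415 × 10^-8 cm = 5.42 Å.

5.42 Å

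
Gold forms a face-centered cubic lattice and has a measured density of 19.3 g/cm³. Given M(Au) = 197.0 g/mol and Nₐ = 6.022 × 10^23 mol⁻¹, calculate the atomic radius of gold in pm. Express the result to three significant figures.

For an FCC cell (Z = 4), a³ = Z·M/(N_A·ρ) = 4 × 197.0 / (6.022 × 10²³ × 19.30) = 6.780 × 10^-23 cm³, so a = 4.078 × 10^-8 cm = 407.8 pm.
Atoms touch along the face diagonal, so √2·a = 4r, so r = 0.3536 × a = 144 pm.

144 pm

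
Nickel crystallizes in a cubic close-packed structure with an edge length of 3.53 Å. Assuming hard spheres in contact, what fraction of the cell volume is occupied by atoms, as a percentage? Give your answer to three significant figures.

In an FCC lattice atoms touch along the face diagonal, so √2·a = 4r, so r = 0.3536a = 1.248 Å.
Packing fraction = Z·(4/3)πr³ / a³ = 4 × (4/3)π × (1.248)³ / (3.53)³ = 0.7405 = 74.0%.

74.0%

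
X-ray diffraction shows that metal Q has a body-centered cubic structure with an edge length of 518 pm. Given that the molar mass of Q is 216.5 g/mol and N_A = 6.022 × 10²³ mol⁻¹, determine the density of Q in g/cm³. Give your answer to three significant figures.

5.17 g/cm³

A BCC unit cell contains Z = 2 atoms.
Cell volume: a³ = (518 pm)³ = (5.180 × 10^-8 cm)³ = 1.390 × 10^-22 cm³.
ρ = Z·M/(N_A·a³) = 2 × 216.5 / (6.022 × 10²³ × 1.390 × 10^-22) = 5.173 g/cm³.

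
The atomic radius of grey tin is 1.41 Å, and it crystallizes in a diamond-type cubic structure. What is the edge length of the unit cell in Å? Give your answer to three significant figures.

In a diamond cubic lattice, nearest neighbors lie along the body diagonal with √3·a = 8r.
a = 8r/√3 = 8 × 1.41 / 1.7321 = 6.51 Å.

6.51 Å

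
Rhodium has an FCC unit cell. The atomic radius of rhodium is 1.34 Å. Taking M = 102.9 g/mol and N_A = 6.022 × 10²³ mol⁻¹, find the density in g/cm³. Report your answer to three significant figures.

12.6 g/cm³

In an FCC lattice, atoms touch along the face diagonal, so √2·a = 4r, giving a = 3.790 Å = 3.790 × 10^-8 cm.
With Z = 4, ρ = Z·M/(N_A·a³) = 4 × 102.9 / (6.022 × 10²³ × 5.444 × 10^-23) = 12.55 g/cm³.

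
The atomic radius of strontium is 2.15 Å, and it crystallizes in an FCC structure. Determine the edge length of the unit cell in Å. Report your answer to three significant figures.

In an FCC lattice, atoms touch along the face diagonal, so √2·a = 4r.
a = 4r/√2 = 4 × 2.15 / 1.4142 = 6.08 Å.

6.08 Å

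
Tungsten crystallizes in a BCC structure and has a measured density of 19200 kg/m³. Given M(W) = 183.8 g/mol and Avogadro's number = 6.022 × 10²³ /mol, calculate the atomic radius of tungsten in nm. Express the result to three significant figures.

For a BCC cell (Z = 2), a³ = Z·M/(N_A·ρ) = 2 × 183.8 / (6.022 × 10²³ × 19.20) = 3.179 × 10^-23 cm³, so a = 3.168 × 10^-8 cm = 0.3168 nm.
Atoms touch along the body diagonal, so √3·a = 4r, so r = 0.4330 × a = 0.137 nm.

0.137 nm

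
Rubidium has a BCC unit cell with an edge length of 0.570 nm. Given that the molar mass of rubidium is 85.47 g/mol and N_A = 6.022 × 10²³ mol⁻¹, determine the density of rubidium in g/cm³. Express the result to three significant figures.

A BCC unit cell contains Z = 2 atoms.
Cell volume: a³ = (0.570 nm)³ = (5.700 × 10^-8 cm)³ = 1.852 × 10^-22 cm³.
ρ = Z·M/(N_A·a³) = 2 × 85.47 / (6.022 × 10²³ × 1.852 × 10^-22) = 1.533 g/cm³.

1.53 g/cm³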